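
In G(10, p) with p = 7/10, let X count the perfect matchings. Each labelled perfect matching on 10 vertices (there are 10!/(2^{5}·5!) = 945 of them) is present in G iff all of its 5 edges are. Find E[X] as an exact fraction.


K_10 has 10!/(2^{5}·5!) = 945 labelled perfect matchings.
For each such perfect matching H, let X_H = 1 if all 5 edges of H are present in G. Then P[X_H = 1] = p^{5} = (7/10)^{5} = 16807/100000.
Summing the indicators: E[X] = Σ_H E[X_H] = 945 · p^{5} = 945 · 16807/100000 = 3176523/20000.
Numerically: E[X] ≈ 158.826.

E[X] = 945 · (7/10)^{5} = 3176523/20000 ≈ 158.826.


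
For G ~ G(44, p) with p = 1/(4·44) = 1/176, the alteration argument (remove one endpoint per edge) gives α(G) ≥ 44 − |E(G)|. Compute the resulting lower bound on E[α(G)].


E[|E(G)|] = C(44, 2)·p = 946 · (1/176) = 43/8.
E[α(G)] ≥ n − E[|E(G)|] = 44 − 43/8 = 309/8.
Numerically: ≈ 38.62500.
(This is only a lower bound; the true E[α(G)] may be larger.)

E[α(G)] ≥ 309/8 ≈ 38.62500.


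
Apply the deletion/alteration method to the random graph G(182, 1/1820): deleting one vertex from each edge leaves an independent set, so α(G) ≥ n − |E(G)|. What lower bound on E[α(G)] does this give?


E[|E(G)|] = C(182, 2)·p = 16471 · (1/1820) = 181/20.
E[α(G)] ≥ n − E[|E(G)|] = 182 − 181/20 = 3459/20.
Numerically: ≈ 172.950000.
(This is only a lower bound; the true E[α(G)] may be larger.)

E[α(G)] ≥ 3459/20 ≈ 172.950000.


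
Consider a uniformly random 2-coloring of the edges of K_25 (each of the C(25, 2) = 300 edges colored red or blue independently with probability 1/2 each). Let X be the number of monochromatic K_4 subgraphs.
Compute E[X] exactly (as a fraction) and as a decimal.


Let X = Σ_S X_S over the C(25, 4) = 12650 subsets S of size 4, where X_S = 1 if the K_4 on S is monochromatic.
For a fixed S, the K_4 on S has C(4, 2) = 6 edges. P[all 6 edges red] = (1/2)^6, and likewise for blue, so P[monochromatic] = 2·(1/2)^6 = 2^{1 − 6} = 1/32.
By linearity: E[X] = C(25, 4) · 2^{1 − 6} = 12650 · 1/32 = 6325/16.
Numerically: E[X] ≈ 395.312500.

E[X] = C(25,4)·2^(1−C(4,2)) = 6325/16 ≈ 395.312500.


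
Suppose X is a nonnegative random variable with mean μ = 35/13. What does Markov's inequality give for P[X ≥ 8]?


μ = E[X] = 35/13, a = 8.
Markov: P[X ≥ 8] ≤ μ/a = (35/13)/8 = 35/104.
Numerically: ≈ 0.33654.
(Since a = 8 > μ = 2.69231, the bound 35/104 is < 1 and informative.)

P[X ≥ 8] ≤ 35/104 ≈ 0.33654.


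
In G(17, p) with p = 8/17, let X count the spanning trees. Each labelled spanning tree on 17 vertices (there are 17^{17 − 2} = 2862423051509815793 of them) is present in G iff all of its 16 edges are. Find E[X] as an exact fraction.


K_17 has 17^{17 − 2} = 2862423051509815793 labelled spanning trees.
For each such spanning tree H, let X_H = 1 if all 16 edges of H are present in G. Then P[X_H = 1] = p^{16} = (8/17)^{16} = 281474976710656/48661191875666868481.
Summing the indicators: E[X] = Σ_H E[X_H] = 2862423051509815793 · p^{16} = 2862423051509815793 · 281474976710656/48661191875666868481 = 281474976710656/17.
Numerically: E[X] ≈ 1.656e+13.

E[X] = 2862423051509815793 · (8/17)^{16} = 281474976710656/17 ≈ 1.656e+13.


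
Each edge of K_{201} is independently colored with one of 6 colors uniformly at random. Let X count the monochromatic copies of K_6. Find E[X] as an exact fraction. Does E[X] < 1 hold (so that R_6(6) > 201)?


E[X] = C(201, 6) · 6^{1 − 15} = 84944276340 · 6^{−14} = 84944276340/78364164096.
As a reduced fraction: E[X] = 7078689695/6530347008 ≈ 1.08397.
Is E[X] < 1? NO.
Since E[X] ≥ 1, the first-moment bound is inconclusive at n = 201; it does NOT by itself certify R_6(6) > 201.

E[X] = 7078689695/6530347008 ≈ 1.08397; E[X] ≥ 1; first-moment method inconclusive here.


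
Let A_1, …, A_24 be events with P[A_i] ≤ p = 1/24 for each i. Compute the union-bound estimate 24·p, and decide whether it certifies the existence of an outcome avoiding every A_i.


Union bound: P[∪_{i=1}^{24} A_i] ≤ Σ_i P[A_i] ≤ 24·p = 24·(1/24) = 1.
Numerically: 1 ≈ 1.00000.
Is 1 < 1? NO.
Since the bound 1 is ≥ 1, the union bound is uninformative here; it does NOT by itself certify existence.

24·p = 1 ≈ 1.00000; existence NOT certified by the union bound.


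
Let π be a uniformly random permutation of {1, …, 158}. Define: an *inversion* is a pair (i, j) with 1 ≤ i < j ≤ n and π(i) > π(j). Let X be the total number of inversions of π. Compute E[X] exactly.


Write X = Σ X_I over the C(158, 2) = 12403 pairs i < j, with X_I the indicator of one inversion.
There are 12403 indicators.
For each fixed pair i < j, the values π(i) and π(j) are two distinct elements of {1, …, 158} in uniformly random order; by symmetry P[π(i) > π(j)] = 1/2.
By linearity: E[X] = 12403 · (1/2) = C(158, 2) · (1/2) = 12403/2 = 12403/2 ≈ 6201.5000.

E[X] = 12403/2 = 6201.5000.


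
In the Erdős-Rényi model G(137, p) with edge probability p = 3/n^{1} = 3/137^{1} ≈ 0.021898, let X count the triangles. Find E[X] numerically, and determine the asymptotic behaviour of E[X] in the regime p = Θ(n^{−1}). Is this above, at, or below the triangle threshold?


Number of potential triangles: C(137, 3) = 419220.
Each occurs with probability p³ ≈ (0.021898)³ ≈ 1.0500309e-05.
By linearity: E[X] = C(137, 3)·p³ ≈ 419220 · 1.0500309e-05 ≈ 4.40194.
Here α = 1, so p = 3/n is exactly at the triangle threshold p ~ 1/n. Asymptotically E[X] → c³/6 = 3³/6 = 9/2 ≈ 4.50000, a bounded constant. In this regime the triangle count is asymptotically Poisson(c³/6).

E[X] ≈ 4.40194; in regime p = Θ(1/n^{1}) E[X] stays bounded (at the triangle threshold p ~ 1/n).


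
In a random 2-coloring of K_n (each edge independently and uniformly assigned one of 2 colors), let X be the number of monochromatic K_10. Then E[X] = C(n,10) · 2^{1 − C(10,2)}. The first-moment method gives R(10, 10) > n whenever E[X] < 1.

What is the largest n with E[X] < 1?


We need C(n, 10) · 2^{1 − 45} < 1, i.e. C(n, 10) < 2^{45 − 1} = 17592186044416.
Check values of n near the boundary:
  n = 96: C(96, 10) = 11279926456656; 11279926456656 < 17592186044416? YES
  n = 97: C(97, 10) = 12576469727536; 12576469727536 < 17592186044416? YES
  n = 98: C(98, 10) = 14005614014756; 14005614014756 < 17592186044416? YES
  n = 99: C(99, 10) = 15579278510796; 15579278510796 < 17592186044416? YES
  n = 100: C(100, 10) = 17310309456440; 17310309456440 < 17592186044416? YES
  n = 101: C(101, 10) = 19212541264840; 19212541264840 < 17592186044416? NO
The largest n with C(n, 10) < 17592186044416 is n = 100 (where E[X] = 2163788682055/2199023255552 ≈ 0.9840). Hence R(10, 10) > 100, i.e. R(10, 10) ≥ 101.

Largest n = 100; hence R(10, 10) > 100.


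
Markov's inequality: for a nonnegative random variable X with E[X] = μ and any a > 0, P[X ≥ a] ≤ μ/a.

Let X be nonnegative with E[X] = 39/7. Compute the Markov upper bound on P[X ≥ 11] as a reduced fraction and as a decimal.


μ = E[X] = 39/7, a = 11.
Markov: P[X ≥ 11] ≤ μ/a = (39/7)/11 = 39/77.
Numerically: ≈ 0.506494.
(Since a = 11 > μ = 5.571429, the bound 39/77 is < 1 and informative.)

P[X ≥ 11] ≤ 39/77 ≈ 0.506494.


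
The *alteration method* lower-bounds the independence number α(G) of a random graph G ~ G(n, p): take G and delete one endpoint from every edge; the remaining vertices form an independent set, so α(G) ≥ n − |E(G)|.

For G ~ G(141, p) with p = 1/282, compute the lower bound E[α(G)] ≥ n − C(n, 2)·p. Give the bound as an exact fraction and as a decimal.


E[|E(G)|] = C(141, 2)·p = 9870 · (1/282) = 35.
E[α(G)] ≥ n − E[|E(G)|] = 141 − 35 = 106.
Numerically: ≈ 106.0000.
(This is only a lower bound; the true E[α(G)] may be larger.)

E[α(G)] ≥ 106 ≈ 106.0000.


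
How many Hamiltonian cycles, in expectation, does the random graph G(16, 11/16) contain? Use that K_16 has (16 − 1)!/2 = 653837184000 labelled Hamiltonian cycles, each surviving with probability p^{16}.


K_16 has (16 − 1)!/2 = 653837184000 labelled Hamiltonian cycles.
For each such Hamiltonian cycle H, let X_H = 1 if all 16 edges of H are present in G. Then P[X_H = 1] = p^{16} = (11/16)^{16} = 45949729863572161/18446744073709551616.
By linearity of expectation: E[X] = Σ_H E[X_H] = 653837184000 · p^{16} = 653837184000 · 45949729863572161/18446744073709551616 = 29339494120662818290072875/18014398509481984.
Numerically: E[X] ≈ 1.629e+09.

E[X] = 653837184000 · (11/16)^{16} = 29339494120662818290072875/18014398509481984 ≈ 1.629e+09.


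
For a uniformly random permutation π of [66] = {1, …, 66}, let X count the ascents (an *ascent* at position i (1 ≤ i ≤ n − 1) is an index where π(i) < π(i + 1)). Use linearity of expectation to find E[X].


Write X = Σ X_I over i = 1, …, 65, with X_I the indicator of one ascent.
There are 65 indicators.
For each fixed i, the pair (π(i), π(i+1)) is a uniformly random ordered pair of distinct values from {1, …, 66}; by symmetry P[π(i) < π(i+1)] = 1/2.
By linearity: E[X] = 65 · (1/2) = (66 − 1) · (1/2) = 65/2 ≈ 32.500000.

E[X] = 65/2 = 32.500000.


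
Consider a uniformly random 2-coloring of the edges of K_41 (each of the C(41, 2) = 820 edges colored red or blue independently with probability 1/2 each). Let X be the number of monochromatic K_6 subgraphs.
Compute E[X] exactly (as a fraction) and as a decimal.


Let X = Σ_S X_S over the C(41, 6) = 4496388 subsets S of size 6, where X_S = 1 if the K_6 on S is monochromatic.
For a fixed S, the K_6 on S has C(6, 2) = 15 edges. P[all 15 edges red] = (1/2)^15, and likewise for blue, so P[monochromatic] = 2·(1/2)^15 = 2^{1 − 15} = 1/16384.
By linearity: E[X] = C(41, 6) · 2^{1 − 15} = 4496388 · 1/16384 = 1124097/4096.
Numerically: E[X] ≈ 274.437744.

E[X] = C(41,6)·2^(1−C(6,2)) = 1124097/4096 ≈ 274.437744.


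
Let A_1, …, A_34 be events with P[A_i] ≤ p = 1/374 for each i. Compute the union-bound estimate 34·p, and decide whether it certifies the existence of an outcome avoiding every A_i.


Union bound: P[∪_{i=1}^{34} A_i] ≤ Σ_i P[A_i] ≤ 34·p = 34·(1/374) = 1/11.
Numerically: 1/11 ≈ 0.09091.
Is 1/11 < 1? YES.
Since P[∪ A_i] ≤ 1/11 < 1, the complement has P[∩ A_i^c] ≥ 1 − 1/11 = 10/11 > 0, so some outcome avoids every A_i.

34·p = 1/11 ≈ 0.09091; existence CERTIFIED by the union bound.


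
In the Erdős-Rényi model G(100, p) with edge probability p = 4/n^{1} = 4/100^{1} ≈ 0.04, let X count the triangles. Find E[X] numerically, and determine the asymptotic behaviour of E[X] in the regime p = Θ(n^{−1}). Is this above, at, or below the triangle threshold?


Number of potential triangles: C(100, 3) = 161700.
Each occurs with probability p³ ≈ (0.04)³ ≈ 6.400000e-05.
By linearity: E[X] = C(100, 3)·p³ ≈ 161700 · 6.400000e-05 ≈ 10.3488.
Here α = 1, so p = 4/n is exactly at the triangle threshold p ~ 1/n. Asymptotically E[X] → c³/6 = 4³/6 = 32/3 ≈ 10.6667, a bounded constant. In this regime the triangle count is asymptotically Poisson(c³/6).

E[X] ≈ 10.3488; in regime p = Θ(1/n^{1}) E[X] stays bounded (at the triangle threshold p ~ 1/n).


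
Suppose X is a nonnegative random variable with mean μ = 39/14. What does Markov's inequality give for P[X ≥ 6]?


μ = E[X] = 39/14, a = 6.
Markov: P[X ≥ 6] ≤ μ/a = (39/14)/6 = 13/28.
Numerically: ≈ 0.464.
(Since a = 6 > μ = 2.786, the bound 13/28 is < 1 and informative.)

P[X ≥ 6] ≤ 13/28 ≈ 0.464.


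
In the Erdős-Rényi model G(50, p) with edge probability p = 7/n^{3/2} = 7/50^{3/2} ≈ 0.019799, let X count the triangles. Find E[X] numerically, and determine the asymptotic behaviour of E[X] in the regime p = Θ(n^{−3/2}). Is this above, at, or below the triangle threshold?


Number of potential triangles: C(50, 3) = 19600.
Each occurs with probability p³ ≈ (0.019799)³ ≈ 7.7612040e-06.
By linearity: E[X] = C(50, 3)·p³ ≈ 19600 · 7.7612040e-06 ≈ 0.15212.
Since α = 3/2 > 1, p = c/n^{3/2} = o(1/n) is below the triangle threshold p ~ 1/n. Asymptotically E[X] ~ (c³/6)·n^{3(1−α)} = (7³/6)·n^{-1.5} → 0, so by Markov's inequality G has no triangles w.h.p.

E[X] ≈ 0.15212; in regime p = Θ(1/n^{3/2}) E[X] tends to 0 (below the triangle threshold p ~ 1/n).


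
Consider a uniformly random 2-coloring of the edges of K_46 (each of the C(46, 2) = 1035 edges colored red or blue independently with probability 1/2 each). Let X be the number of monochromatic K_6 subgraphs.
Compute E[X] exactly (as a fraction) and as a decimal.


Let X = Σ_S X_S over the C(46, 6) = 9366819 subsets S of size 6, where X_S = 1 if the K_6 on S is monochromatic.
For a fixed S, the K_6 on S has C(6, 2) = 15 edges. P[all 15 edges red] = (1/2)^15, and likewise for blue, so P[monochromatic] = 2·(1/2)^15 = 2^{1 − 15} = 1/16384.
Summing: E[X] = C(46, 6) · 2^{1 − 15} = 9366819 · 1/16384 = 9366819/16384.
Numerically: E[X] ≈ 571.70526.

E[X] = C(46,6)·2^(1−C(6,2)) = 9366819/16384 ≈ 571.70526.


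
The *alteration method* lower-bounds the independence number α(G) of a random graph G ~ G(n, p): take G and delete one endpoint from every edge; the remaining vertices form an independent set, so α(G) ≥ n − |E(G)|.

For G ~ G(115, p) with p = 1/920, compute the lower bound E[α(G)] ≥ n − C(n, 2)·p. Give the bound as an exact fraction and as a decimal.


E[|E(G)|] = C(115, 2)·p = 6555 · (1/920) = 57/8.
E[α(G)] ≥ n − E[|E(G)|] = 115 − 57/8 = 863/8.
Numerically: ≈ 107.875.
(This is only a lower bound; the true E[α(G)] may be larger.)

E[α(G)] ≥ 863/8 ≈ 107.875.


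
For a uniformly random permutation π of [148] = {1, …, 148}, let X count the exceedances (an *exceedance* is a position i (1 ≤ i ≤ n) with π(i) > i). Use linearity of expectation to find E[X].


Write X = Σ_{i=1}^{148} X_i, where X_i = 1_{π(i) > i}.
For each fixed i, π(i) is uniform over {1, …, 148} (marginal of a uniform permutation), so P[π(i) > i] = (n − i)/n. Summing: Σ_{i=1}^{148} (n − i)/n = (0 + 1 + … + 147)/148 = 148(148 − 1)/(2·148) = (148 − 1)/2.
Hence E[X] = Σ_{i=1}^{148} (148 − i)/148 = 147/2 ≈ 73.5000.

E[X] = 147/2 = 73.5000.


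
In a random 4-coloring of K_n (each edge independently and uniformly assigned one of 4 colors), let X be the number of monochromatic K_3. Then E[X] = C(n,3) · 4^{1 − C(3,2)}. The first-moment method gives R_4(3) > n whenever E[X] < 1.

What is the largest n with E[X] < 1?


We need C(n, 3) · 4^{1 − 3} < 1, i.e. C(n, 3) < 4^{3 − 1} = 16.
Check values of n near the boundary:
  n = 3: C(3, 3) = 1; 1 < 16? YES
  n = 4: C(4, 3) = 4; 4 < 16? YES
  n = 5: C(5, 3) = 10; 10 < 16? YES
  n = 6: C(6, 3) = 20; 20 < 16? NO
  n = 7: C(7, 3) = 35; 35 < 16? NO
The largest n with C(n, 3) < 16 is n = 5 (where E[X] = 5/8 ≈ 0.625). Hence R_4(3) > 5, i.e. R_4(3) ≥ 6.

Largest n = 5; hence R_4(3) > 5.


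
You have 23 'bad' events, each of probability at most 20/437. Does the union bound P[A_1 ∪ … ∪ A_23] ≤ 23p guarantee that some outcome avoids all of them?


Union bound: P[∪_{i=1}^{23} A_i] ≤ Σ_i P[A_i] ≤ 23·p = 23·(20/437) = 20/19.
Numerically: 20/19 ≈ 1.0526316.
Is 20/19 < 1? NO.
Since the bound 20/19 is ≥ 1, the union bound is uninformative here; it does NOT by itself certify existence.

23·p = 20/19 ≈ 1.0526316; existence NOT certified by the union bound.


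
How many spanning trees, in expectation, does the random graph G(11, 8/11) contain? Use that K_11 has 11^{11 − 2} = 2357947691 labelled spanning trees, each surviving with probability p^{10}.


K_11 has 11^{11 − 2} = 2357947691 labelled spanning trees.
For each such spanning tree H, let X_H = 1 if all 10 edges of H are present in G. Then P[X_H = 1] = p^{10} = (8/11)^{10} = 1073741824/25937424601.
By linearity of expectation: E[X] = Σ_H E[X_H] = 2357947691 · p^{10} = 2357947691 · 1073741824/25937424601 = 1073741824/11.
Numerically: E[X] ≈ 9.7613e+07.

E[X] = 2357947691 · (8/11)^{10} = 1073741824/11 ≈ 9.7613e+07.


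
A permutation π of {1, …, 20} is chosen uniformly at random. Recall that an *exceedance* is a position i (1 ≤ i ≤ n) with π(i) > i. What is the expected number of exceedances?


Write X = Σ_{i=1}^{20} X_i, where X_i = 1_{π(i) > i}.
For each fixed i, π(i) is uniform over {1, …, 20} (marginal of a uniform permutation), so P[π(i) > i] = (n − i)/n. Summing: Σ_{i=1}^{20} (n − i)/n = (0 + 1 + … + 19)/20 = 20(20 − 1)/(2·20) = (20 − 1)/2.
Hence E[X] = Σ_{i=1}^{20} (20 − i)/20 = 19/2 ≈ 9.500000.

E[X] = 19/2 = 9.500000.


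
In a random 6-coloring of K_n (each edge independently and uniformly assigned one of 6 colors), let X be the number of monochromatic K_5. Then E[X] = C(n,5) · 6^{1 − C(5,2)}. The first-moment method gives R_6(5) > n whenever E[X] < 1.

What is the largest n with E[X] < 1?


We need C(n, 5) · 6^{1 − 10} < 1, i.e. C(n, 5) < 6^{10 − 1} = 10077696.
Check values of n near the boundary:
  n = 62: C(62, 5) = 6471002; 6471002 < 10077696? YES
  n = 63: C(63, 5) = 7028847; 7028847 < 10077696? YES
  n = 64: C(64, 5) = 7624512; 7624512 < 10077696? YES
  n = 65: C(65, 5) = 8259888; 8259888 < 10077696? YES
  n = 66: C(66, 5) = 8936928; 8936928 < 10077696? YES
  n = 67: C(67, 5) = 9657648; 9657648 < 10077696? YES
  n = 68: C(68, 5) = 10424128; 10424128 < 10077696? NO
  n = 69: C(69, 5) = 11238513; 11238513 < 10077696? NO
  n = 70: C(70, 5) = 12103014; 12103014 < 10077696? NO
The largest n with C(n, 5) < 10077696 is n = 67 (where E[X] = 67067/69984 ≈ 0.9583). Hence R_6(5) > 67, i.e. R_6(5) ≥ 68.

Largest n = 67; hence R_6(5) > 67.


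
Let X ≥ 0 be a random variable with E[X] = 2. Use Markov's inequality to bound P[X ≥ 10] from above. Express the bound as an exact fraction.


μ = E[X] = 2, a = 10.
Markov: P[X ≥ 10] ≤ μ/a = (2)/10 = 1/5.
Numerically: ≈ 0.200000.
(Since a = 10 > μ = 2.000000, the bound 1/5 is < 1 and informative.)

P[X ≥ 10] ≤ 1/5 ≈ 0.200000.


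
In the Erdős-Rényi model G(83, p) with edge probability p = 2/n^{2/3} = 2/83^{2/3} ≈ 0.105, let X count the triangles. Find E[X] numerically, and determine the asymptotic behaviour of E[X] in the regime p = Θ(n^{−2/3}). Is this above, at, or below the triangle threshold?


Number of potential triangles: C(83, 3) = 91881.
Each occurs with probability p³ ≈ (0.105)³ ≈ 1.16127e-03.
By linearity: E[X] = C(83, 3)·p³ ≈ 91881 · 1.16127e-03 ≈ 106.699.
Since α = 2/3 < 1, p = c/n^{2/3} ≫ 1/n is above the triangle threshold p ~ 1/n. Asymptotically E[X] ~ (c³/6)·n^{3(1−α)} = (2³/6)·n^{1} → ∞; triangles are abundant w.h.p.

E[X] ≈ 106.699; in regime p = Θ(1/n^{2/3}) E[X] diverges (above the triangle threshold p ~ 1/n).


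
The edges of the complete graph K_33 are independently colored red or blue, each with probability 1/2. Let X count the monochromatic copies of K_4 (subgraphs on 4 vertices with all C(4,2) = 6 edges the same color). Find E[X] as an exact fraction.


Let X = Σ_S X_S over the C(33, 4) = 40920 subsets S of size 4, where X_S = 1 if the K_4 on S is monochromatic.
For a fixed S, the K_4 on S has C(4, 2) = 6 edges. P[all 6 edges red] = (1/2)^6, and likewise for blue, so P[monochromatic] = 2·(1/2)^6 = 2^{1 − 6} = 1/32.
By linearity: E[X] = C(33, 4) · 2^{1 − 6} = 40920 · 1/32 = 5115/4.
Numerically: E[X] ≈ 1278.750.

E[X] = C(33,4)·2^(1−C(4,2)) = 5115/4 ≈ 1278.750.


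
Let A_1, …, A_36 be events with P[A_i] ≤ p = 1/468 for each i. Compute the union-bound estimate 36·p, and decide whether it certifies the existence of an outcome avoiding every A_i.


Union bound: P[∪_{i=1}^{36} A_i] ≤ Σ_i P[A_i] ≤ 36·p = 36·(1/468) = 1/13.
Numerically: 1/13 ≈ 0.0769.
Is 1/13 < 1? YES.
Since P[∪ A_i] ≤ 1/13 < 1, the complement has P[∩ A_i^c] ≥ 1 − 1/13 = 12/13 > 0, so some outcome avoids every A_i.

36·p = 1/13 ≈ 0.0769; existence CERTIFIED by the union bound.


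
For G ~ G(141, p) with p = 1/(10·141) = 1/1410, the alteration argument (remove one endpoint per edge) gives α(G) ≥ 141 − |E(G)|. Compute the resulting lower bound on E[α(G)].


E[|E(G)|] = C(141, 2)·p = 9870 · (1/1410) = 7.
E[α(G)] ≥ n − E[|E(G)|] = 141 − 7 = 134.
Numerically: ≈ 134.000.
(This is only a lower bound; the true E[α(G)] may be larger.)

E[α(G)] ≥ 134 ≈ 134.000.


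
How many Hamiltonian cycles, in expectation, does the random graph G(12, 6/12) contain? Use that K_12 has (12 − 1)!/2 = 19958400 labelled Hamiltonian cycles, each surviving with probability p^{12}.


K_12 has (12 − 1)!/2 = 19958400 labelled Hamiltonian cycles.
For each such Hamiltonian cycle H, let X_H = 1 if all 12 edges of H are present in G. Then P[X_H = 1] = p^{12} = (1/2)^{12} = 1/4096.
Summing the indicators: E[X] = Σ_H E[X_H] = 19958400 · p^{12} = 19958400 · 1/4096 = 155925/32.
Numerically: E[X] ≈ 4872.66.

E[X] = 19958400 · (1/2)^{12} = 155925/32 ≈ 4872.66.


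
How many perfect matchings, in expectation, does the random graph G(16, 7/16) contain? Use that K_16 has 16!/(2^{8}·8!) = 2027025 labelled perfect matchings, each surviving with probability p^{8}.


K_16 has 16!/(2^{8}·8!) = 2027025 labelled perfect matchings.
For each such perfect matching H, let X_H = 1 if all 8 edges of H are present in G. Then P[X_H = 1] = p^{8} = (7/16)^{8} = 5764801/4294967296.
By linearity of expectation: E[X] = Σ_H E[X_H] = 2027025 · p^{8} = 2027025 · 5764801/4294967296 = 11685395747025/4294967296.
Numerically: E[X] ≈ 2721.

E[X] = 2027025 · (7/16)^{8} = 11685395747025/4294967296 ≈ 2721.


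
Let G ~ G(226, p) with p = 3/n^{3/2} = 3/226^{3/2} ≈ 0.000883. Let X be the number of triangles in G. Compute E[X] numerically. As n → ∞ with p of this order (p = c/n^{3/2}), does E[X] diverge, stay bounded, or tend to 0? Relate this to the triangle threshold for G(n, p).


Number of potential triangles: C(226, 3) = 1898400.
Each occurs with probability p³ ≈ (0.000883)³ ≈ 6.8845536e-10.
By linearity: E[X] = C(226, 3)·p³ ≈ 1898400 · 6.8845536e-10 ≈ 0.00131.
Since α = 3/2 > 1, p = c/n^{3/2} = o(1/n) is below the triangle threshold p ~ 1/n. Asymptotically E[X] ~ (c³/6)·n^{3(1−α)} = (3³/6)·n^{-1.5} → 0, so by Markov's inequality G has no triangles w.h.p.

E[X] ≈ 0.00131; in regime p = Θ(1/n^{3/2}) E[X] tends to 0 (below the triangle threshold p ~ 1/n).


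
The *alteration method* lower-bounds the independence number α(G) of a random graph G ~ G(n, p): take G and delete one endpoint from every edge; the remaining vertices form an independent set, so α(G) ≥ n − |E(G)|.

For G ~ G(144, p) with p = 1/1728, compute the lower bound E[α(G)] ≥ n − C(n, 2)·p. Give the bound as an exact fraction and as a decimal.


E[|E(G)|] = C(144, 2)·p = 10296 · (1/1728) = 143/24.
E[α(G)] ≥ n − E[|E(G)|] = 144 − 143/24 = 3313/24.
Numerically: ≈ 138.0417.
(This is only a lower bound; the true E[α(G)] may be larger.)

E[α(G)] ≥ 3313/24 ≈ 138.0417.


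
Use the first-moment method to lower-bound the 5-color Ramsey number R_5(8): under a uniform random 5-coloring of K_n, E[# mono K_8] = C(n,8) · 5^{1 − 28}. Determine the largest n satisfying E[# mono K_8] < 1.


We need C(n, 8) · 5^{1 − 28} < 1, i.e. C(n, 8) < 5^{28 − 1} = 7450580596923828125.
Check values of n near the boundary:
  n = 861: C(861, 8) = 7250034996615275865; 7250034996615275865 < 7450580596923828125? YES
  n = 862: C(862, 8) = 7317951015318931845; 7317951015318931845 < 7450580596923828125? YES
  n = 863: C(863, 8) = 7386423071602617757; 7386423071602617757 < 7450580596923828125? YES
  n = 864: C(864, 8) = 7455455062926006708; 7455455062926006708 < 7450580596923828125? NO
  n = 865: C(865, 8) = 7525050909487743060; 7525050909487743060 < 7450580596923828125? NO
  n = 866: C(866, 8) = 7595214554331451620; 7595214554331451620 < 7450580596923828125? NO
The largest n with C(n, 8) < 7450580596923828125 is n = 863 (where E[X] = 7386423071602617757/7450580596923828125 ≈ 0.991). Hence R_5(8) > 863, i.e. R_5(8) ≥ 864.

Largest n = 863; hence R_5(8) > 863.


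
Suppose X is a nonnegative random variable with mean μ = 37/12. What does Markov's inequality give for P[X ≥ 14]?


μ = E[X] = 37/12, a = 14.
Markov: P[X ≥ 14] ≤ μ/a = (37/12)/14 = 37/168.
Numerically: ≈ 0.22024.
(Since a = 14 > μ = 3.08333, the bound 37/168 is < 1 and informative.)

P[X ≥ 14] ≤ 37/168 ≈ 0.22024.


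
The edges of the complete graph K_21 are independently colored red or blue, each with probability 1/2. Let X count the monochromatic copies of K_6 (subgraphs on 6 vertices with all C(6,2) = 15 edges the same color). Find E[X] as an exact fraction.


Let X = Σ_S X_S over the C(21, 6) = 54264 subsets S of size 6, where X_S = 1 if the K_6 on S is monochromatic.
For a fixed S, the K_6 on S has C(6, 2) = 15 edges. P[all 15 edges red] = (1/2)^15, and likewise for blue, so P[monochromatic] = 2·(1/2)^15 = 2^{1 − 15} = 1/16384.
By linearity: E[X] = C(21, 6) · 2^{1 − 15} = 54264 · 1/16384 = 6783/2048.
Numerically: E[X] ≈ 3.312012.

E[X] = C(21,6)·2^(1−C(6,2)) = 6783/2048 ≈ 3.312012.


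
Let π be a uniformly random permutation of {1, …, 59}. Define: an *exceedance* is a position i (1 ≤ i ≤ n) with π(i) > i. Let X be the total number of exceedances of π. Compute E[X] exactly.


Write X = Σ_{i=1}^{59} X_i, where X_i = 1_{π(i) > i}.
For each fixed i, π(i) is uniform over {1, …, 59} (marginal of a uniform permutation), so P[π(i) > i] = (n − i)/n. Summing: Σ_{i=1}^{59} (n − i)/n = (0 + 1 + … + 58)/59 = 59(59 − 1)/(2·59) = (59 − 1)/2.
Hence E[X] = Σ_{i=1}^{59} (59 − i)/59 = 29 ≈ 29.0000.

E[X] = 29 = 29.0000.


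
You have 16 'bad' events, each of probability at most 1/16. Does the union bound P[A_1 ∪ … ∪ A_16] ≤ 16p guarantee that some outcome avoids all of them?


Union bound: P[∪_{i=1}^{16} A_i] ≤ Σ_i P[A_i] ≤ 16·p = 16·(1/16) = 1.
Numerically: 1 ≈ 1.0000000.
Is 1 < 1? NO.
Since the bound 1 is ≥ 1, the union bound is uninformative here; it does NOT by itself certify existence.

16·p = 1 ≈ 1.0000000; existence NOT certified by the union bound.


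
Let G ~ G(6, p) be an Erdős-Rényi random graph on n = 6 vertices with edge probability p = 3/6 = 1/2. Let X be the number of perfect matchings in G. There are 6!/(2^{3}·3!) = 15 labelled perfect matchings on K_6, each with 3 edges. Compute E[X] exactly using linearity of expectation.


K_6 has 6!/(2^{3}·3!) = 15 labelled perfect matchings.
For each such perfect matching H, let X_H = 1 if all 3 edges of H are present in G. Then P[X_H = 1] = p^{3} = (1/2)^{3} = 1/8.
By linearity: E[X] = Σ_H E[X_H] = 15 · p^{3} = 15 · 1/8 = 15/8.
Numerically: E[X] ≈ 1.875.

E[X] = 15 · (1/2)^{3} = 15/8 ≈ 1.875.


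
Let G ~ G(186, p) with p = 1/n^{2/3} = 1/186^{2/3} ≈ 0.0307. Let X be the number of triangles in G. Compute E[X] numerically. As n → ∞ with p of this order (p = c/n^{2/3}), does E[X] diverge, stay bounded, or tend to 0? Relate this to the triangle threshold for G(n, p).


Number of potential triangles: C(186, 3) = 1055240.
Each occurs with probability p³ ≈ (0.0307)³ ≈ 2.89051e-05.
By linearity: E[X] = C(186, 3)·p³ ≈ 1055240 · 2.89051e-05 ≈ 30.502.
Since α = 2/3 < 1, p = c/n^{2/3} ≫ 1/n is above the triangle threshold p ~ 1/n. Asymptotically E[X] ~ (c³/6)·n^{3(1−α)} = (1³/6)·n^{1} → ∞; triangles are abundant w.h.p.

E[X] ≈ 30.502; in regime p = Θ(1/n^{2/3}) E[X] diverges (above the triangle threshold p ~ 1/n).


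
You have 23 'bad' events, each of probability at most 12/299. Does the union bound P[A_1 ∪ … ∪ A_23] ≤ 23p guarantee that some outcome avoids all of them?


Union bound: P[∪_{i=1}^{23} A_i] ≤ Σ_i P[A_i] ≤ 23·p = 23·(12/299) = 12/13.
Numerically: 12/13 ≈ 0.9231.
Is 12/13 < 1? YES.
Since P[∪ A_i] ≤ 12/13 < 1, the complement has P[∩ A_i^c] ≥ 1 − 12/13 = 1/13 > 0, so some outcome avoids every A_i.

23·p = 12/13 ≈ 0.9231; existence CERTIFIED by the union bound.


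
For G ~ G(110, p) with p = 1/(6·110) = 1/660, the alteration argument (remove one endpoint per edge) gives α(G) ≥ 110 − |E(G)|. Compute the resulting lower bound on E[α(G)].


E[|E(G)|] = C(110, 2)·p = 5995 · (1/660) = 109/12.
E[α(G)] ≥ n − E[|E(G)|] = 110 − 109/12 = 1211/12.
Numerically: ≈ 100.916667.
(This is only a lower bound; the true E[α(G)] may be larger.)

E[α(G)] ≥ 1211/12 ≈ 100.916667.


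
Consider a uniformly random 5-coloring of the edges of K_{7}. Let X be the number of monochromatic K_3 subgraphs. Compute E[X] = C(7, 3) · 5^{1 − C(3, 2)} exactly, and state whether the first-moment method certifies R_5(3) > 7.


E[X] = C(7, 3) · 5^{1 − 3} = 35 · 5^{−2} = 35/25.
As a reduced fraction: E[X] = 7/5 ≈ 1.4000000.
Is E[X] < 1? NO.
Since E[X] ≥ 1, the first-moment bound is inconclusive at n = 7; it does NOT by itself certify R_5(3) > 7.

E[X] = 7/5 ≈ 1.4000000; E[X] ≥ 1; first-moment method inconclusive here.


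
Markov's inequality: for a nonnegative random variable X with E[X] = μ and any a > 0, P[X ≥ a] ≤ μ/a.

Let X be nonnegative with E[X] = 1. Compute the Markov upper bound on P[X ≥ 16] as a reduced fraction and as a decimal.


μ = E[X] = 1, a = 16.
Markov: P[X ≥ 16] ≤ μ/a = (1)/16 = 1/16.
Numerically: ≈ 0.062.
(Since a = 16 > μ = 1.000, the bound 1/16 is < 1 and informative.)

P[X ≥ 16] ≤ 1/16 ≈ 0.062.


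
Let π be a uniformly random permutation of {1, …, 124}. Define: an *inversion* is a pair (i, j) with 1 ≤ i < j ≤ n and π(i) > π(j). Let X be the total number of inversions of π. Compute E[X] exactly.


Write X = Σ X_I over the C(124, 2) = 7626 pairs i < j, with X_I the indicator of one inversion.
There are 7626 indicators.
For each fixed pair i < j, the values π(i) and π(j) are two distinct elements of {1, …, 124} in uniformly random order; by symmetry P[π(i) > π(j)] = 1/2.
By linearity: E[X] = 7626 · (1/2) = C(124, 2) · (1/2) = 7626/2 = 3813 ≈ 3813.00000.

E[X] = 3813 = 3813.00000.


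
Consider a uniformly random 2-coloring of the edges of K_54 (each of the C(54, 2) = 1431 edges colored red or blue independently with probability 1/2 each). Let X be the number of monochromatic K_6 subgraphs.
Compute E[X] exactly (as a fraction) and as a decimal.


Let X = Σ_S X_S over the C(54, 6) = 25827165 subsets S of size 6, where X_S = 1 if the K_6 on S is monochromatic.
For a fixed S, the K_6 on S has C(6, 2) = 15 edges. P[all 15 edges red] = (1/2)^15, and likewise for blue, so P[monochromatic] = 2·(1/2)^15 = 2^{1 − 15} = 1/16384.
Summing: E[X] = C(54, 6) · 2^{1 − 15} = 25827165 · 1/16384 = 25827165/16384.
Numerically: E[X] ≈ 1576.365051.

E[X] = C(54,6)·2^(1−C(6,2)) = 25827165/16384 ≈ 1576.365051.


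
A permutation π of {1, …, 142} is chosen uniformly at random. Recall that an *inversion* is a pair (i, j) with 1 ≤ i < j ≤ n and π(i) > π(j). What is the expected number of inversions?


Write X = Σ X_I over the C(142, 2) = 10011 pairs i < j, with X_I the indicator of one inversion.
There are 10011 indicators.
For each fixed pair i < j, the values π(i) and π(j) are two distinct elements of {1, …, 142} in uniformly random order; by symmetry P[π(i) > π(j)] = 1/2.
By linearity: E[X] = 10011 · (1/2) = C(142, 2) · (1/2) = 10011/2 = 10011/2 ≈ 5005.500000.

E[X] = 10011/2 = 5005.500000.


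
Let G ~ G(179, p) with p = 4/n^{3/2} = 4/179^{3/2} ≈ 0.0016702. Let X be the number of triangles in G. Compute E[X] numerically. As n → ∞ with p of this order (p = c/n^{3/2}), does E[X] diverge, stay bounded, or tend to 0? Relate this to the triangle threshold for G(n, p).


Number of potential triangles: C(179, 3) = 939929.
Each occurs with probability p³ ≈ (0.0016702)³ ≈ 4.6595217e-09.
By linearity: E[X] = C(179, 3)·p³ ≈ 939929 · 4.6595217e-09 ≈ 0.00438.
Since α = 3/2 > 1, p = c/n^{3/2} = o(1/n) is below the triangle threshold p ~ 1/n. Asymptotically E[X] ~ (c³/6)·n^{3(1−α)} = (4³/6)·n^{-1.5} → 0, so by Markov's inequality G has no triangles w.h.p.

E[X] ≈ 0.00438; in regime p = Θ(1/n^{3/2}) E[X] tends to 0 (below the triangle threshold p ~ 1/n).


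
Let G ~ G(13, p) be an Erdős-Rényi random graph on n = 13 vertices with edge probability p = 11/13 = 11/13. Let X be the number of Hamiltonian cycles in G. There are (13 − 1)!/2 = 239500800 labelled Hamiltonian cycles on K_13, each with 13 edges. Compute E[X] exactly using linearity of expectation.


K_13 has (13 − 1)!/2 = 239500800 labelled Hamiltonian cycles.
For each such Hamiltonian cycle H, let X_H = 1 if all 13 edges of H are present in G. Then P[X_H = 1] = p^{13} = (11/13)^{13} = 34522712143931/302875106592253.
Summing the indicators: E[X] = Σ_H E[X_H] = 239500800 · p^{13} = 239500800 · 34522712143931/302875106592253 = 8268217176641189644800/302875106592253.
Numerically: E[X] ≈ 2.72991e+07.

E[X] = 239500800 · (11/13)^{13} = 8268217176641189644800/302875106592253 ≈ 2.72991e+07.


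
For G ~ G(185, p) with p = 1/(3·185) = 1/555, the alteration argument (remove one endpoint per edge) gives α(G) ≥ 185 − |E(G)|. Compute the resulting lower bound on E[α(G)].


E[|E(G)|] = C(185, 2)·p = 17020 · (1/555) = 92/3.
E[α(G)] ≥ n − E[|E(G)|] = 185 − 92/3 = 463/3.
Numerically: ≈ 154.333.
(This is only a lower bound; the true E[α(G)] may be larger.)

E[α(G)] ≥ 463/3 ≈ 154.333.


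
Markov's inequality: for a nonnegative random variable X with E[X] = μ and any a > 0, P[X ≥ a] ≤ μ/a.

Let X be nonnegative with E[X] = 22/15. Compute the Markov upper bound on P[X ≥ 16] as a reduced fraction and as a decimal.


μ = E[X] = 22/15, a = 16.
Markov: P[X ≥ 16] ≤ μ/a = (22/15)/16 = 11/120.
Numerically: ≈ 0.0917.
(Since a = 16 > μ = 1.4667, the bound 11/120 is < 1 and informative.)

P[X ≥ 16] ≤ 11/120 ≈ 0.0917.


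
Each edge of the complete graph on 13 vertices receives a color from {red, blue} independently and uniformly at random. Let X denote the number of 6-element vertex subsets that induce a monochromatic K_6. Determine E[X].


Let X = Σ_S X_S over the C(13, 6) = 1716 subsets S of size 6, where X_S = 1 if the K_6 on S is monochromatic.
For a fixed S, the K_6 on S has C(6, 2) = 15 edges. P[all 15 edges red] = (1/2)^15, and likewise for blue, so P[monochromatic] = 2·(1/2)^15 = 2^{1 − 15} = 1/16384.
Summing: E[X] = C(13, 6) · 2^{1 − 15} = 1716 · 1/16384 = 429/4096.
Numerically: E[X] ≈ 0.1047.

E[X] = C(13,6)·2^(1−C(6,2)) = 429/4096 ≈ 0.1047.


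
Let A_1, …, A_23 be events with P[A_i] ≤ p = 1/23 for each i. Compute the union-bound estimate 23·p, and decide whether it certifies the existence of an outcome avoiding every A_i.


Union bound: P[∪_{i=1}^{23} A_i] ≤ Σ_i P[A_i] ≤ 23·p = 23·(1/23) = 1.
Numerically: 1 ≈ 1.00000.
Is 1 < 1? NO.
Since the bound 1 is ≥ 1, the union bound is uninformative here; it does NOT by itself certify existence.

23·p = 1 ≈ 1.00000; existence NOT certified by the union bound.


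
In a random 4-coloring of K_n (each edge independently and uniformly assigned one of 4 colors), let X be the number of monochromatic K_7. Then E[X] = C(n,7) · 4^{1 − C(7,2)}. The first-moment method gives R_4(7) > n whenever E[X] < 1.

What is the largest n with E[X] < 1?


We need C(n, 7) · 4^{1 − 21} < 1, i.e. C(n, 7) < 4^{21 − 1} = 1099511627776.
Check values of n near the boundary:
  n = 179: C(179, 7) = 1037437234460; 1037437234460 < 1099511627776? YES
  n = 180: C(180, 7) = 1079414463600; 1079414463600 < 1099511627776? YES
  n = 181: C(181, 7) = 1122839183400; 1122839183400 < 1099511627776? NO
  n = 182: C(182, 7) = 1167752750736; 1167752750736 < 1099511627776? NO
The largest n with C(n, 7) < 1099511627776 is n = 180 (where E[X] = 67463403975/68719476736 ≈ 0.98172). Hence R_4(7) > 180, i.e. R_4(7) ≥ 181.

Largest n = 180; hence R_4(7) > 180.


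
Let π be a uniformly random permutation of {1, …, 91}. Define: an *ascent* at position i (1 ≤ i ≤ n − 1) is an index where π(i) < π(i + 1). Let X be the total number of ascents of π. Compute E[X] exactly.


Write X = Σ X_I over i = 1, …, 90, with X_I the indicator of one ascent.
There are 90 indicators.
For each fixed i, the pair (π(i), π(i+1)) is a uniformly random ordered pair of distinct values from {1, …, 91}; by symmetry P[π(i) < π(i+1)] = 1/2.
By linearity: E[X] = 90 · (1/2) = (91 − 1) · (1/2) = 45 ≈ 45.000.

E[X] = 45 = 45.000.


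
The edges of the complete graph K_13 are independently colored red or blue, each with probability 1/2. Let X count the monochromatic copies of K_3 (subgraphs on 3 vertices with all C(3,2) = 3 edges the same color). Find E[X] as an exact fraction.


Let X = Σ_S X_S over the C(13, 3) = 286 subsets S of size 3, where X_S = 1 if the K_3 on S is monochromatic.
For a fixed S, the K_3 on S has C(3, 2) = 3 edges. P[all 3 edges red] = (1/2)^3, and likewise for blue, so P[monochromatic] = 2·(1/2)^3 = 2^{1 − 3} = 1/4.
Summing: E[X] = C(13, 3) · 2^{1 − 3} = 286 · 1/4 = 143/2.
Numerically: E[X] ≈ 71.5000.

E[X] = C(13,3)·2^(1−C(3,2)) = 143/2 ≈ 71.5000.


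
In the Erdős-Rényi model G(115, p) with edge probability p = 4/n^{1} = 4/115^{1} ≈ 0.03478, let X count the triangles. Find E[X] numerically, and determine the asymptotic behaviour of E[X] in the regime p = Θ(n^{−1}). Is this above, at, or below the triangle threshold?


Number of potential triangles: C(115, 3) = 246905.
Each occurs with probability p³ ≈ (0.03478)³ ≈ 4.208104e-05.
By linearity: E[X] = C(115, 3)·p³ ≈ 246905 · 4.208104e-05 ≈ 10.3900.
Here α = 1, so p = 4/n is exactly at the triangle threshold p ~ 1/n. Asymptotically E[X] → c³/6 = 4³/6 = 32/3 ≈ 10.6667, a bounded constant. In this regime the triangle count is asymptotically Poisson(c³/6).

E[X] ≈ 10.3900; in regime p = Θ(1/n^{1}) E[X] stays bounded (at the triangle threshold p ~ 1/n).


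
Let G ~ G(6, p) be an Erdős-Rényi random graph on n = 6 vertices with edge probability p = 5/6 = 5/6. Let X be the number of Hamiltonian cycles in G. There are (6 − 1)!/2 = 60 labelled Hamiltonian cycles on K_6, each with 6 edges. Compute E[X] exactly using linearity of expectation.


K_6 has (6 − 1)!/2 = 60 labelled Hamiltonian cycles.
For each such Hamiltonian cycle H, let X_H = 1 if all 6 edges of H are present in G. Then P[X_H = 1] = p^{6} = (5/6)^{6} = 15625/46656.
By linearity: E[X] = Σ_H E[X_H] = 60 · p^{6} = 60 · 15625/46656 = 78125/3888.
Numerically: E[X] ≈ 20.094.

E[X] = 60 · (5/6)^{6} = 78125/3888 ≈ 20.094.


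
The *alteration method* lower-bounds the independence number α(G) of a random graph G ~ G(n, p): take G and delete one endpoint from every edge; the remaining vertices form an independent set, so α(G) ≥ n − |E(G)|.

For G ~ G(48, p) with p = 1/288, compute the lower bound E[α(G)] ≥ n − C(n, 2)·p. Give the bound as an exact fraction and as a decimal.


E[|E(G)|] = C(48, 2)·p = 1128 · (1/288) = 47/12.
E[α(G)] ≥ n − E[|E(G)|] = 48 − 47/12 = 529/12.
Numerically: ≈ 44.083.
(This is only a lower bound; the true E[α(G)] may be larger.)

E[α(G)] ≥ 529/12 ≈ 44.083.


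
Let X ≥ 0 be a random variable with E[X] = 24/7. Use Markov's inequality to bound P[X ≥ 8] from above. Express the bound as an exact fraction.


μ = E[X] = 24/7, a = 8.
Markov: P[X ≥ 8] ≤ μ/a = (24/7)/8 = 3/7.
Numerically: ≈ 0.42857.
(Since a = 8 > μ = 3.42857, the bound 3/7 is < 1 and informative.)

P[X ≥ 8] ≤ 3/7 ≈ 0.42857.


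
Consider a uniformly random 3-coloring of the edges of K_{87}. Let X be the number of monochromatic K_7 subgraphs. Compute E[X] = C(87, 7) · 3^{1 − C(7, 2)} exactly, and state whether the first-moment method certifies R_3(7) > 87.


E[X] = C(87, 7) · 3^{1 − 21} = 5843355957 · 3^{−20} = 5843355957/3486784401.
As a reduced fraction: E[X] = 72140197/43046721 ≈ 1.6758581.
Is E[X] < 1? NO.
Since E[X] ≥ 1, the first-moment bound is inconclusive at n = 87; it does NOT by itself certify R_3(7) > 87.

E[X] = 72140197/43046721 ≈ 1.6758581; E[X] ≥ 1; first-moment method inconclusive here.
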